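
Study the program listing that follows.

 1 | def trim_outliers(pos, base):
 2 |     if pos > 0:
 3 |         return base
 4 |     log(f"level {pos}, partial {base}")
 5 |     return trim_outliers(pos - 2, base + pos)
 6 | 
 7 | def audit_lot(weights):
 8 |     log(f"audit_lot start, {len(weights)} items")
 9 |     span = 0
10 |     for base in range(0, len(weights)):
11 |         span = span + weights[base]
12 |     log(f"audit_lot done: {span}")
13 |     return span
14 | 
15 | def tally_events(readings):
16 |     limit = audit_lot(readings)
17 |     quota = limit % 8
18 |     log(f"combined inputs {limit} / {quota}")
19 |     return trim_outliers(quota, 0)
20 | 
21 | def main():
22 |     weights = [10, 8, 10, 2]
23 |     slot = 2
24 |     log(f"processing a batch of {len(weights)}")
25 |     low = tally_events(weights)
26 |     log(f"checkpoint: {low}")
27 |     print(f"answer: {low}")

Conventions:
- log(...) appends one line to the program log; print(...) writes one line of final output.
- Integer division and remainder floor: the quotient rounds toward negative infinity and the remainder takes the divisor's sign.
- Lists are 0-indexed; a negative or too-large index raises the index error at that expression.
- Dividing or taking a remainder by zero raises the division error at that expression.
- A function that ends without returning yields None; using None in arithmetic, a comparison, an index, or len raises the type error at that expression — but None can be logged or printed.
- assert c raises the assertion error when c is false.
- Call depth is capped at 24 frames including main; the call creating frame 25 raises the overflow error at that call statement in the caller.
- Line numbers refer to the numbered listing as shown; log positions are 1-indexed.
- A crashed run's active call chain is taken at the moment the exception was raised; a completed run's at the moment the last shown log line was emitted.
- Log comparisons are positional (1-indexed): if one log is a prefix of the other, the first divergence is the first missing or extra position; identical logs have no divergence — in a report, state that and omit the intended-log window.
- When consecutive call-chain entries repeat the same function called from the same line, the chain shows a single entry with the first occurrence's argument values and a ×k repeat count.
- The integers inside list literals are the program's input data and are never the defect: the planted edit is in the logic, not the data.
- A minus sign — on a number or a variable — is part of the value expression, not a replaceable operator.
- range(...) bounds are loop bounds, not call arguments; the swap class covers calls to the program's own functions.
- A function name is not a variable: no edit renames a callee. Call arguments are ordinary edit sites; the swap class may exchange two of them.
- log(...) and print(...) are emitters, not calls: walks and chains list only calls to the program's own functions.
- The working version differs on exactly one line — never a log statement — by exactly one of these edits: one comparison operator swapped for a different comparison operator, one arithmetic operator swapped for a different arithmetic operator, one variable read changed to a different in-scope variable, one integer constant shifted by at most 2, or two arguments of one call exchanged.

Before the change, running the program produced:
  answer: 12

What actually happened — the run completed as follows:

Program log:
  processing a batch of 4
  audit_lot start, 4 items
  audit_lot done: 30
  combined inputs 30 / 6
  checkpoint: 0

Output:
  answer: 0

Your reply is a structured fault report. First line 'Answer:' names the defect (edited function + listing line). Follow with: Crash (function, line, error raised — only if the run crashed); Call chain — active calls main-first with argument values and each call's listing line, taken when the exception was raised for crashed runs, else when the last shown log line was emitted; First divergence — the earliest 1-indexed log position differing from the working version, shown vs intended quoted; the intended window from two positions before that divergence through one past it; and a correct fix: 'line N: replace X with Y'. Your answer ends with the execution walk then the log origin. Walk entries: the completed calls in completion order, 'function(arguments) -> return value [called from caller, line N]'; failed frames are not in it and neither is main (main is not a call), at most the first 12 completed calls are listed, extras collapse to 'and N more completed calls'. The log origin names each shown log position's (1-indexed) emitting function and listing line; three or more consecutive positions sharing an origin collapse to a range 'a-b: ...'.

Answer: the defect is in trim_outliers at line 2.
Core observation: Everything matches until log position 5, which reads 'checkpoint: 0' in place of 'level 6, partial 0'.
Call chain: main.
First divergence: position 5; shown 'checkpoint: 0' vs intended 'level 6, partial 0'.
Intended log window:
  3: audit_lot done: 30
  4: combined inputs 30 / 6
  5: level 6, partial 0
  6: level 4, partial 6
Execution walk:
  audit_lot([10, 8, 10, 2]) -> 30  [called from tally_events, line 16]
  trim_outliers(6, 0) -> 0  [called from tally_events, line 19]
  tally_events([10, 8, 10, 2]) -> 0  [called from main, line 25]
Origin of each log line:
  1: emitted by main (line 24)
  2: emitted by audit_lot (line 8)
  3: emitted by audit_lot (line 12)
  4: emitted by tally_events (line 18)
  5: emitted by main (line 26)
A correct fix: line 2: replace `>` with `<=`.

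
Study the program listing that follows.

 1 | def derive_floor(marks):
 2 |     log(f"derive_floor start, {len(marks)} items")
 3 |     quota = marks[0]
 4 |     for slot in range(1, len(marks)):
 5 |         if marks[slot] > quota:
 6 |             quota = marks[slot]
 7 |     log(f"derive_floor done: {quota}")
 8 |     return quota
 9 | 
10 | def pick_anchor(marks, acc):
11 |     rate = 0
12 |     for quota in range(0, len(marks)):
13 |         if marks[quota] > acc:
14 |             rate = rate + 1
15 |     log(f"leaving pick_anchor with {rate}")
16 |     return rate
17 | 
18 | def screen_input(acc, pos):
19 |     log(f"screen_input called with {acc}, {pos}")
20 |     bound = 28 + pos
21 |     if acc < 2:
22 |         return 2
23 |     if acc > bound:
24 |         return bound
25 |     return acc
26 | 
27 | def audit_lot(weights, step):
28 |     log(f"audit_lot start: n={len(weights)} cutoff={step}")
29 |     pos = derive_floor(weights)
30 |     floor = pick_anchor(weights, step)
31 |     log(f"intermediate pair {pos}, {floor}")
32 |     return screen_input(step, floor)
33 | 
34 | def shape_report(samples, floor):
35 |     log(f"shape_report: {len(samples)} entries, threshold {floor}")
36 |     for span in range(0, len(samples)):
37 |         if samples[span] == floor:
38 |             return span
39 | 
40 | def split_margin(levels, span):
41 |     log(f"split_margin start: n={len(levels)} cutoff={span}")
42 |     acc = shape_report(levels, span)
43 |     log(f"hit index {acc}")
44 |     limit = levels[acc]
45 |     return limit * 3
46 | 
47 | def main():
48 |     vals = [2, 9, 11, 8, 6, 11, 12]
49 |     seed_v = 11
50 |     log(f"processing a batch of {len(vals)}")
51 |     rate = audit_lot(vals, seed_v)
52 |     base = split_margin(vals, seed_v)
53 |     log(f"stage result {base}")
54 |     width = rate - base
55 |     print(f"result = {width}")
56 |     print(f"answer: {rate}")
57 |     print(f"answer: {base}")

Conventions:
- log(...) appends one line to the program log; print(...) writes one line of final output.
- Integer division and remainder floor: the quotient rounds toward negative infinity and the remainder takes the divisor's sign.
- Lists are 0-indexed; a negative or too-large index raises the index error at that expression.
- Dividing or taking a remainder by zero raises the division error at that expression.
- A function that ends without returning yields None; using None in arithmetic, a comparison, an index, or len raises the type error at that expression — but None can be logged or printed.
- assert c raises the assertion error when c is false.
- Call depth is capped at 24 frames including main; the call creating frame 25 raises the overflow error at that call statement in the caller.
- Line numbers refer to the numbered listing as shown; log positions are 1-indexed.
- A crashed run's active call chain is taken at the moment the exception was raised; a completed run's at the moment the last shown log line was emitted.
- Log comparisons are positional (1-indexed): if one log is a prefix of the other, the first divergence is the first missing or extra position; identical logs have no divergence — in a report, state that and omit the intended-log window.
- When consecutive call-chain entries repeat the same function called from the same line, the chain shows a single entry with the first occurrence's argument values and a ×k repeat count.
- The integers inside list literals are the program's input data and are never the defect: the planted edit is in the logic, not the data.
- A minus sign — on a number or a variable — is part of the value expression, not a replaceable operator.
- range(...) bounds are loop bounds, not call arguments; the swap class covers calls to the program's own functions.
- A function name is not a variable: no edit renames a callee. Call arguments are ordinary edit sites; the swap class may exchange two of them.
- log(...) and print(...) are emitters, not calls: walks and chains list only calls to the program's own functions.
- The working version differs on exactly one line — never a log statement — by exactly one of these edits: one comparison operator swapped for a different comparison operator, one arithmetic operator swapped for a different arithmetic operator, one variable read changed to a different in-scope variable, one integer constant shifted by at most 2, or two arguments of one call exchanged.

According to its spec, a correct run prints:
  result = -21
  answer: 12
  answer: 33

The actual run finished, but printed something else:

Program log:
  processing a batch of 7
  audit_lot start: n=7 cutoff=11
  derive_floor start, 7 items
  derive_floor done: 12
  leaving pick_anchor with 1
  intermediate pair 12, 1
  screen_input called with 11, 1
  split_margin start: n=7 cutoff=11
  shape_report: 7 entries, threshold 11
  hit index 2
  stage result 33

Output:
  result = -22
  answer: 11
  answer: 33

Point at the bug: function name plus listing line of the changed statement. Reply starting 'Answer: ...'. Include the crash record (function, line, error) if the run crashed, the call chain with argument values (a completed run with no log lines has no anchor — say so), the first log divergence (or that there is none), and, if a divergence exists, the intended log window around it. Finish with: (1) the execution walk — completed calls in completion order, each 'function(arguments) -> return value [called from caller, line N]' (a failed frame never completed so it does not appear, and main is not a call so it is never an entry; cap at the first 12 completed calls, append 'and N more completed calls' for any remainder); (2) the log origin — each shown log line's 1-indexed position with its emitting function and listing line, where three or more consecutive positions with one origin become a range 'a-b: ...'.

Answer: the defect is in audit_lot at line 32.
The tell: Log line 7 is where behavior first shows: 'screen_input called with 11, 1' appears instead of 'screen_input called with 12, 1'.
Call chain: main.
First divergence: at position 7 the run shows 'screen_input called with 11, 1' where the working version logs 'screen_input called with 12, 1'.
Intended log window:
  5: leaving pick_anchor with 1
  6: intermediate pair 12, 1
  7: screen_input called with 12, 1
  8: split_margin start: n=7 cutoff=11
Execution walk:
  derive_floor([2, 9, 11, 8, 6, 11, 12]) -> 12  [called from audit_lot, line 29]
  pick_anchor([2, 9, 11, 8, 6, 11, 12], 11) -> 1  [called from audit_lot, line 30]
  screen_input(11, 1) -> 11  [called from audit_lot, line 32]
  audit_lot([2, 9, 11, 8, 6, 11, 12], 11) -> 11  [called from main, line 51]
  shape_report([2, 9, 11, 8, 6, 11, 12], 11) -> 2  [called from split_margin, line 42]
  split_margin([2, 9, 11, 8, 6, 11, 12], 11) -> 33  [called from main, line 52]
Log line origins:
  1: emitted by main (line 50)
  2: emitted by audit_lot (line 28)
  3: emitted by derive_floor (line 2)
  4: emitted by derive_floor (line 7)
  5: emitted by pick_anchor (line 15)
  6: emitted by audit_lot (line 31)
  7: emitted by screen_input (line 19)
  8: emitted by split_margin (line 41)
  9: emitted by shape_report (line 35)
  10: emitted by split_margin (line 43)
  11: emitted by main (line 53)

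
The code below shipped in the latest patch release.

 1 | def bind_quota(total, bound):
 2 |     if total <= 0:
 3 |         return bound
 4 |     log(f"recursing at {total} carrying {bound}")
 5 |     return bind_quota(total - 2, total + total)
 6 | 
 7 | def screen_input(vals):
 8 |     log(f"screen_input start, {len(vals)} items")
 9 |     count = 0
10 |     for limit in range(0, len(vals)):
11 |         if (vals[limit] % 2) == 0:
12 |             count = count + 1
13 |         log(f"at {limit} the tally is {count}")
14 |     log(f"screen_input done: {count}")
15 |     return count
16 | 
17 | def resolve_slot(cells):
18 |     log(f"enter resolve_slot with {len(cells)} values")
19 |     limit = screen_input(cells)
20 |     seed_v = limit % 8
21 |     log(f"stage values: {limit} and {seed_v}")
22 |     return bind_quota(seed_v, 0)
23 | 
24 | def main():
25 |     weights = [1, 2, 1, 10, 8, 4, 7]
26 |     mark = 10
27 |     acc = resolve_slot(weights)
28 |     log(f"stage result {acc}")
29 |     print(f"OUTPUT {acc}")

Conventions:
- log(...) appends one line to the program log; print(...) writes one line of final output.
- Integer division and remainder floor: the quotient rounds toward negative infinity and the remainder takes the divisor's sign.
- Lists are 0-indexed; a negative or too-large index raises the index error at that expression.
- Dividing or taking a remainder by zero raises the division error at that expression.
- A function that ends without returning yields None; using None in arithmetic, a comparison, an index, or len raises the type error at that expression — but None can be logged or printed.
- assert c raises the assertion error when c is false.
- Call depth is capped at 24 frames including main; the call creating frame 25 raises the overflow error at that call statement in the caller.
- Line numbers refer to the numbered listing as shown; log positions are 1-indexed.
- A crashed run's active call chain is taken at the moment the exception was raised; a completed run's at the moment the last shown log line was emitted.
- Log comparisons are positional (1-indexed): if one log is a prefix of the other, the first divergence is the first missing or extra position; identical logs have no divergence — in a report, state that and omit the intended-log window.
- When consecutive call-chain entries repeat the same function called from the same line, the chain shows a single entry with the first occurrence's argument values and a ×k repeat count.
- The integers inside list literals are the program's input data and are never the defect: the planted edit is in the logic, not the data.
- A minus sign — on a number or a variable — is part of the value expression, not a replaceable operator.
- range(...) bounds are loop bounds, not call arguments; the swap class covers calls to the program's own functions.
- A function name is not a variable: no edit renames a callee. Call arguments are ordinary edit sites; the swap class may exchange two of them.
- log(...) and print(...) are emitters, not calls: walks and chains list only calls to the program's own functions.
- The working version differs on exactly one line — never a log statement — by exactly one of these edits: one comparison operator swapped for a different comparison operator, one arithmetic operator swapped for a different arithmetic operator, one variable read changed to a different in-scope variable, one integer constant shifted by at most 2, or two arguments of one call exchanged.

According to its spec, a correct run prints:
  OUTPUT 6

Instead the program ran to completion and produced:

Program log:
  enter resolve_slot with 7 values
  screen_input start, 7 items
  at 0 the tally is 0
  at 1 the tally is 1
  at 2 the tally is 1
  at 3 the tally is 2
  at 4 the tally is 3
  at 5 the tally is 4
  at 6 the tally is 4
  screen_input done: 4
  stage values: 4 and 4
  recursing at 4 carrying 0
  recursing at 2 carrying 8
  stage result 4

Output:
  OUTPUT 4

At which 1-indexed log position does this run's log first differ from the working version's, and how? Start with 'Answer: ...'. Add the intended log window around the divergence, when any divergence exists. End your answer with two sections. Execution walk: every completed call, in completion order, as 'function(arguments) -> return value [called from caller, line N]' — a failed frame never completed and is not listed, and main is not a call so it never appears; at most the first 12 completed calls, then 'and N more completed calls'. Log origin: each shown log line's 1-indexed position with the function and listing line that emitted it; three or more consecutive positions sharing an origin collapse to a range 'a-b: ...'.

Answer: position 13 — the shown line 'recursing at 2 carrying 8' should read 'recursing at 2 carrying 4'.
Intended log window:
  11: stage values: 4 and 4
  12: recursing at 4 carrying 0
  13: recursing at 2 carrying 4
  14: stage result 6
Execution walk:
  screen_input([1, 2, 1, 10, 8, 4, 7]) -> 4  [called from resolve_slot, line 19]
  bind_quota(0, 4) -> 4  [called from bind_quota, line 5]
  bind_quota(2, 8) -> 4  [called from bind_quota, line 5]
  bind_quota(4, 0) -> 4  [called from resolve_slot, line 22]
  resolve_slot([1, 2, 1, 10, 8, 4, 7]) -> 4  [called from main, line 27]
Log origins:
  1: from resolve_slot, line 18
  2: from screen_input, line 8
  3-9: from screen_input, line 13
  10: from screen_input, line 14
  11: from resolve_slot, line 21
  12: from bind_quota, line 4
  13: from bind_quota, line 4
  14: from main, line 28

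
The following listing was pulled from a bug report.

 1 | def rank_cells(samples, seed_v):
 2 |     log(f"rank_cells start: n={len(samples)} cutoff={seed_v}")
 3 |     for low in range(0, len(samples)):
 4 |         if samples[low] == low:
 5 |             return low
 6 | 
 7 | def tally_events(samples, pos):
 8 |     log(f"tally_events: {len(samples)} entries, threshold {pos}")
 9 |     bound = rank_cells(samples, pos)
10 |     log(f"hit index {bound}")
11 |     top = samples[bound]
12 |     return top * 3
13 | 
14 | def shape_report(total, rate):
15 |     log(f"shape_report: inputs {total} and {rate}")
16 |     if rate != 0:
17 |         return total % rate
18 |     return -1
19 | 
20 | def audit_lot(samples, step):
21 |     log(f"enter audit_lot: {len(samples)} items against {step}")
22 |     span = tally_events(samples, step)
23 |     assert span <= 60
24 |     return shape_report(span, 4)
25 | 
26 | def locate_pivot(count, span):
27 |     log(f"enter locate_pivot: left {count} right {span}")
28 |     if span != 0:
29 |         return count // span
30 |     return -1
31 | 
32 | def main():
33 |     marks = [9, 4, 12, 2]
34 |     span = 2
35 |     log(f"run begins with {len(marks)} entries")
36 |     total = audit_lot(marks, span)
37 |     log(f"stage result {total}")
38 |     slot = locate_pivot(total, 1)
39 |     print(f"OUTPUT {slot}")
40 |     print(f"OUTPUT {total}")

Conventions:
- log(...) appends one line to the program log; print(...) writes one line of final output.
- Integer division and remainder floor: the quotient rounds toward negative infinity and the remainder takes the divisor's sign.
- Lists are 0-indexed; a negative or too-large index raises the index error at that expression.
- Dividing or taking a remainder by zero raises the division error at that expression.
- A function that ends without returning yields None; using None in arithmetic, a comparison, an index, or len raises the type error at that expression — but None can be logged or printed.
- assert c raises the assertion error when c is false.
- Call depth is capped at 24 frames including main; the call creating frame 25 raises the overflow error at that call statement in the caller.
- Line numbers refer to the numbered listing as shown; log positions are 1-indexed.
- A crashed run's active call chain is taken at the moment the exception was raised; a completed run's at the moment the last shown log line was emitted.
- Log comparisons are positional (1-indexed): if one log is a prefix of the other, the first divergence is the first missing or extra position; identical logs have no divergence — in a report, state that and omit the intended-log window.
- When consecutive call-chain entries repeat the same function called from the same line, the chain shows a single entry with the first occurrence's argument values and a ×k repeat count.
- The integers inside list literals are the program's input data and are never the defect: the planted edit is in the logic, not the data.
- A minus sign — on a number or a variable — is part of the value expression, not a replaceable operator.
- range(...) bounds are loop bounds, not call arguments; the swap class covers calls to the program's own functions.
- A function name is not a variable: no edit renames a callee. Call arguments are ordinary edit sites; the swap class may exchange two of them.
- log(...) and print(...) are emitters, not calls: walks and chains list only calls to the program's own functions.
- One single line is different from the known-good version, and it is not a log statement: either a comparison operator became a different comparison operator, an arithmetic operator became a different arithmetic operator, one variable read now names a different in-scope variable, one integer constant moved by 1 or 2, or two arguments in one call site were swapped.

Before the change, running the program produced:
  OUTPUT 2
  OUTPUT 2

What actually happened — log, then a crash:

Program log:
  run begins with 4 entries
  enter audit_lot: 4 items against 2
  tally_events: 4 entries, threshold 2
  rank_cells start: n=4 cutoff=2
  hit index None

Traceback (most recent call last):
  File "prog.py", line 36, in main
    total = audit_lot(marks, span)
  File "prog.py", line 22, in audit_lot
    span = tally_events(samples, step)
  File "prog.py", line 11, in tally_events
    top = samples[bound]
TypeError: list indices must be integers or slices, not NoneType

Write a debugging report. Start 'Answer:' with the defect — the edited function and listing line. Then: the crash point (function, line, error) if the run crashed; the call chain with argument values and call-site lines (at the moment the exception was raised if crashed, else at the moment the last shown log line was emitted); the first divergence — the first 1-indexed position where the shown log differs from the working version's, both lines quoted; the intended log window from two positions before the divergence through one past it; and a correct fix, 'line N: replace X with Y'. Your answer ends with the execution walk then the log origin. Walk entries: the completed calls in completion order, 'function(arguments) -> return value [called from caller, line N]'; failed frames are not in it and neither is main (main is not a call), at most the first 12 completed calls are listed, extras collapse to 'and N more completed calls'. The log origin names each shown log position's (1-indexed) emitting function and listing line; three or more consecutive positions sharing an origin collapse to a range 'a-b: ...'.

Answer: the defect is in rank_cells at line 4.
Key observation: Log line 5 is where behavior first shows: 'hit index None' appears instead of 'hit index 3'.
Crash: tally_events, line 11, TypeError.
Call chain: main -> audit_lot([9, 4, 12, 2], 2) (called at line 36) -> tally_events([9, 4, 12, 2], 2) (called at line 22).
First divergence: at position 5 the run shows 'hit index None' where the working version logs 'hit index 3'.
Intended log window:
  3: tally_events: 4 entries, threshold 2
  4: rank_cells start: n=4 cutoff=2
  5: hit index 3
  6: shape_report: inputs 6 and 4
Execution walk:
  rank_cells([9, 4, 12, 2], 2) -> None  [called from tally_events, line 9]
Log line origins:
  1: from main, line 35
  2: from audit_lot, line 21
  3: from tally_events, line 8
  4: from rank_cells, line 2
  5: from tally_events, line 10
A correct fix: line 4: replace `samples[low] == low` with `samples[low] == seed_v`.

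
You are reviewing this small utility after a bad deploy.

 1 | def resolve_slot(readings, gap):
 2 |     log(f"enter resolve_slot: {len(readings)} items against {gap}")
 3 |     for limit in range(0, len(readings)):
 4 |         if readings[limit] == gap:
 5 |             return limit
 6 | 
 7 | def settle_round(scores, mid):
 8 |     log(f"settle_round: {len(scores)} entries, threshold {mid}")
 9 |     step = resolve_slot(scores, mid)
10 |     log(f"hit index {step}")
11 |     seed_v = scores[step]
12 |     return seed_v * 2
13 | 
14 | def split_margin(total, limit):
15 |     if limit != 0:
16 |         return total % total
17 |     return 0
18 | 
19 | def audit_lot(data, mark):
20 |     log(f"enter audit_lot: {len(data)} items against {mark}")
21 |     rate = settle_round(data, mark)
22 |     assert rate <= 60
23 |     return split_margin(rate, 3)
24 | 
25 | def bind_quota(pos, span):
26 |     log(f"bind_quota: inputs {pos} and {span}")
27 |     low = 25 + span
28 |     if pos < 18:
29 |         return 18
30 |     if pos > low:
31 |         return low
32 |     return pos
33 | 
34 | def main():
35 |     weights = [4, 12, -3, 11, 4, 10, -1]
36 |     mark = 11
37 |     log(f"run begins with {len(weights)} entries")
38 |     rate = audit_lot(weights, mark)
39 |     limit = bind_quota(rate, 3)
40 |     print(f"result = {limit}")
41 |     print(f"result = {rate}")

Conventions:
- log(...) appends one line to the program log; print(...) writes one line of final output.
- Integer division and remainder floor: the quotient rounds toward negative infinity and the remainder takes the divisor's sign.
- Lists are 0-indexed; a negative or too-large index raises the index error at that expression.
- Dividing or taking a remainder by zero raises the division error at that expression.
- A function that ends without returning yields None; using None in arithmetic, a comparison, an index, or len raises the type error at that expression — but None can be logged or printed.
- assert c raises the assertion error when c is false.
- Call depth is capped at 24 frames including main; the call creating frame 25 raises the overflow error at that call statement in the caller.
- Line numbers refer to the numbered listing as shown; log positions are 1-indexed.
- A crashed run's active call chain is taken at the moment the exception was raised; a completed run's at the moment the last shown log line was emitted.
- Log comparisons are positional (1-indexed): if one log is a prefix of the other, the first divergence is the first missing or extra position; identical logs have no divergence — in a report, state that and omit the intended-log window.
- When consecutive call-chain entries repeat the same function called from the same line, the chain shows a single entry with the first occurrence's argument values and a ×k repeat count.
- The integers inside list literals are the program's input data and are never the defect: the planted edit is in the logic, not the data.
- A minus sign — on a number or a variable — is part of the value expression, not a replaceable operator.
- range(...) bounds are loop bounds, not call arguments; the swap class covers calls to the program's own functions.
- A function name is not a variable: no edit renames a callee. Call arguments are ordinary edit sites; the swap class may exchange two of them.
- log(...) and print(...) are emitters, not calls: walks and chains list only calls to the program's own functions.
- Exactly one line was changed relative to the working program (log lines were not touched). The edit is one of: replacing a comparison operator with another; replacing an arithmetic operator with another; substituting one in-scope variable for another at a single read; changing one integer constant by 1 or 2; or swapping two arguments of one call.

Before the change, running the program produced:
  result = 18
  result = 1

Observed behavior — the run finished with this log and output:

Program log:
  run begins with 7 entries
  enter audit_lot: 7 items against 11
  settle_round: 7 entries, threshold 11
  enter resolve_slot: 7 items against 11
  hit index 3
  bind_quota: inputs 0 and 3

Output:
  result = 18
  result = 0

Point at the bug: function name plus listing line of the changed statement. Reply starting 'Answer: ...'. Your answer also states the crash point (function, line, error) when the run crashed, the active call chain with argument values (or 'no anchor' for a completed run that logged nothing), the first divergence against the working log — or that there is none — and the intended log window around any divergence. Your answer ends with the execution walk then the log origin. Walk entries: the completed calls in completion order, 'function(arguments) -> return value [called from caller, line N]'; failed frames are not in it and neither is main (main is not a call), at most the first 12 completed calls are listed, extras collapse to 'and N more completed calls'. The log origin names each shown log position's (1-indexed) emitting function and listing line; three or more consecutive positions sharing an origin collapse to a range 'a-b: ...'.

Answer: the defect is in split_margin at line 16.
Key fact: Position 6 is the first bad log line: 'bind_quota: inputs 0 and 3' should read 'bind_quota: inputs 1 and 3'.
Call chain: main -> bind_quota(0, 3) (called at line 39).
First divergence: position 6; shown 'bind_quota: inputs 0 and 3' vs intended 'bind_quota: inputs 1 and 3'.
Intended log window:
  4: enter resolve_slot: 7 items against 11
  5: hit index 3
  6: bind_quota: inputs 1 and 3
Execution walk:
  resolve_slot([4, 12, -3, 11, 4, 10, -1], 11) -> 3  [called from settle_round, line 9]
  settle_round([4, 12, -3, 11, 4, 10, -1], 11) -> 22  [called from audit_lot, line 21]
  split_margin(22, 3) -> 0  [called from audit_lot, line 23]
  audit_lot([4, 12, -3, 11, 4, 10, -1], 11) -> 0  [called from main, line 38]
  bind_quota(0, 3) -> 18  [called from main, line 39]
Log origin:
  1: from main, line 37
  2: from audit_lot, line 20
  3: from settle_round, line 8
  4: from resolve_slot, line 2
  5: from settle_round, line 10
  6: from bind_quota, line 26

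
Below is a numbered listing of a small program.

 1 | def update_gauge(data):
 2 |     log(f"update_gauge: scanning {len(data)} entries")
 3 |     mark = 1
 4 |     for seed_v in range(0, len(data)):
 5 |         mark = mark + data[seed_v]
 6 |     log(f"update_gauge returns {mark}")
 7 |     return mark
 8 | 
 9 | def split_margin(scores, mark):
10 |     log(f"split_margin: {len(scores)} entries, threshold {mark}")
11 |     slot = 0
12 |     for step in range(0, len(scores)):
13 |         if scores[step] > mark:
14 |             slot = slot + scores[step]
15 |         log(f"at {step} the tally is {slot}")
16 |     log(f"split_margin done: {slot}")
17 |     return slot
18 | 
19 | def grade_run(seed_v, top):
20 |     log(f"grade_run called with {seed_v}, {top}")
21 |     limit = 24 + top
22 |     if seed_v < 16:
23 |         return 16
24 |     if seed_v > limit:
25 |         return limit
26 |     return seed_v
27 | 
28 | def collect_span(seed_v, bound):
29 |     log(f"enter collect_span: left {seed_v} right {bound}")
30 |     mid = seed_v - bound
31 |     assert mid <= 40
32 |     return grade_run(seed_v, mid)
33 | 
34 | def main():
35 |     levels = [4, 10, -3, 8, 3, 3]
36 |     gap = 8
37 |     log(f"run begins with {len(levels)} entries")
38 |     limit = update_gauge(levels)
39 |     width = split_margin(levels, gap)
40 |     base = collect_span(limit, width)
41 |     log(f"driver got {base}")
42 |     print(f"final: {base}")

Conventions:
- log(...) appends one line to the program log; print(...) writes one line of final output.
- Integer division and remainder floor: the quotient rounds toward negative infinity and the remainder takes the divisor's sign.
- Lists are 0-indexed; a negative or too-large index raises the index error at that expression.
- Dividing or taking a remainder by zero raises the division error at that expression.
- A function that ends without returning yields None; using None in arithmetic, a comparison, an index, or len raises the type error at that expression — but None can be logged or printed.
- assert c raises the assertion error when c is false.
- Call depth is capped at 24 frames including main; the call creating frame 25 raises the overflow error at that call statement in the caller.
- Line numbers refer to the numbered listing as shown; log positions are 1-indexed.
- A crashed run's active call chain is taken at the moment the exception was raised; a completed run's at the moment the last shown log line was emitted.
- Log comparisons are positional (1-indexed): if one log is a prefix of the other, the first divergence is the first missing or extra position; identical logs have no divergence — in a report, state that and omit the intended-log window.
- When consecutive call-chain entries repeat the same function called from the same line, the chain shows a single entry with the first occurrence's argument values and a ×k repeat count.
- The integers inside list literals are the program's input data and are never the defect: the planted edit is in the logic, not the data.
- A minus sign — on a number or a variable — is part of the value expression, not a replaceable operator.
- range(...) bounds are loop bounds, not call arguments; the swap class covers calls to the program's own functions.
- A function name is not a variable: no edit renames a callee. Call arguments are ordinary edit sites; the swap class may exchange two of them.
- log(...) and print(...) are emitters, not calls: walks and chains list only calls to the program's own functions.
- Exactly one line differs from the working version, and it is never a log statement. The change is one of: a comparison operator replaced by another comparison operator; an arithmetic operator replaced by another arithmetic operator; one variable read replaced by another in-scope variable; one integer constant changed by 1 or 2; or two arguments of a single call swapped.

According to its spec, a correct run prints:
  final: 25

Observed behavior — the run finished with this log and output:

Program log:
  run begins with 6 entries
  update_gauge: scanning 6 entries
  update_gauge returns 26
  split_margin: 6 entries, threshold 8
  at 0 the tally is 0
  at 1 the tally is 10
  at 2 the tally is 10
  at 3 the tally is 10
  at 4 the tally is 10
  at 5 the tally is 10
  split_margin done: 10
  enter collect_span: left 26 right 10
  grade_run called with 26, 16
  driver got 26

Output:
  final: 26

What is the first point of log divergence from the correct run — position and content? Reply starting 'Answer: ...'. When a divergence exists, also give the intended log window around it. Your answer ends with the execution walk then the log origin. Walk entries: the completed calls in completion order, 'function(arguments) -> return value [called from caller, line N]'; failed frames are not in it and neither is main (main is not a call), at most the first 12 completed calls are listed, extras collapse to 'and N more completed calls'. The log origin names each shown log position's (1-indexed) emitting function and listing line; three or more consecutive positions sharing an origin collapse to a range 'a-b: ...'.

Answer: position 3 — the shown line 'update_gauge returns 26' should read 'update_gauge returns 25'.
Intended log window:
  1: run begins with 6 entries
  2: update_gauge: scanning 6 entries
  3: update_gauge returns 25
  4: split_margin: 6 entries, threshold 8
Execution walk:
  update_gauge([4, 10, -3, 8, 3, 3]) -> 26  [called from main, line 38]
  split_margin([4, 10, -3, 8, 3, 3], 8) -> 10  [called from main, line 39]
  grade_run(26, 16) -> 26  [called from collect_span, line 32]
  collect_span(26, 10) -> 26  [called from main, line 40]
Log origins:
  1: from main, line 37
  2: from update_gauge, line 2
  3: from update_gauge, line 6
  4: from split_margin, line 10
  5-10: from split_margin, line 15
  11: from split_margin, line 16
  12: from collect_span, line 29
  13: from grade_run, line 20
  14: from main, line 41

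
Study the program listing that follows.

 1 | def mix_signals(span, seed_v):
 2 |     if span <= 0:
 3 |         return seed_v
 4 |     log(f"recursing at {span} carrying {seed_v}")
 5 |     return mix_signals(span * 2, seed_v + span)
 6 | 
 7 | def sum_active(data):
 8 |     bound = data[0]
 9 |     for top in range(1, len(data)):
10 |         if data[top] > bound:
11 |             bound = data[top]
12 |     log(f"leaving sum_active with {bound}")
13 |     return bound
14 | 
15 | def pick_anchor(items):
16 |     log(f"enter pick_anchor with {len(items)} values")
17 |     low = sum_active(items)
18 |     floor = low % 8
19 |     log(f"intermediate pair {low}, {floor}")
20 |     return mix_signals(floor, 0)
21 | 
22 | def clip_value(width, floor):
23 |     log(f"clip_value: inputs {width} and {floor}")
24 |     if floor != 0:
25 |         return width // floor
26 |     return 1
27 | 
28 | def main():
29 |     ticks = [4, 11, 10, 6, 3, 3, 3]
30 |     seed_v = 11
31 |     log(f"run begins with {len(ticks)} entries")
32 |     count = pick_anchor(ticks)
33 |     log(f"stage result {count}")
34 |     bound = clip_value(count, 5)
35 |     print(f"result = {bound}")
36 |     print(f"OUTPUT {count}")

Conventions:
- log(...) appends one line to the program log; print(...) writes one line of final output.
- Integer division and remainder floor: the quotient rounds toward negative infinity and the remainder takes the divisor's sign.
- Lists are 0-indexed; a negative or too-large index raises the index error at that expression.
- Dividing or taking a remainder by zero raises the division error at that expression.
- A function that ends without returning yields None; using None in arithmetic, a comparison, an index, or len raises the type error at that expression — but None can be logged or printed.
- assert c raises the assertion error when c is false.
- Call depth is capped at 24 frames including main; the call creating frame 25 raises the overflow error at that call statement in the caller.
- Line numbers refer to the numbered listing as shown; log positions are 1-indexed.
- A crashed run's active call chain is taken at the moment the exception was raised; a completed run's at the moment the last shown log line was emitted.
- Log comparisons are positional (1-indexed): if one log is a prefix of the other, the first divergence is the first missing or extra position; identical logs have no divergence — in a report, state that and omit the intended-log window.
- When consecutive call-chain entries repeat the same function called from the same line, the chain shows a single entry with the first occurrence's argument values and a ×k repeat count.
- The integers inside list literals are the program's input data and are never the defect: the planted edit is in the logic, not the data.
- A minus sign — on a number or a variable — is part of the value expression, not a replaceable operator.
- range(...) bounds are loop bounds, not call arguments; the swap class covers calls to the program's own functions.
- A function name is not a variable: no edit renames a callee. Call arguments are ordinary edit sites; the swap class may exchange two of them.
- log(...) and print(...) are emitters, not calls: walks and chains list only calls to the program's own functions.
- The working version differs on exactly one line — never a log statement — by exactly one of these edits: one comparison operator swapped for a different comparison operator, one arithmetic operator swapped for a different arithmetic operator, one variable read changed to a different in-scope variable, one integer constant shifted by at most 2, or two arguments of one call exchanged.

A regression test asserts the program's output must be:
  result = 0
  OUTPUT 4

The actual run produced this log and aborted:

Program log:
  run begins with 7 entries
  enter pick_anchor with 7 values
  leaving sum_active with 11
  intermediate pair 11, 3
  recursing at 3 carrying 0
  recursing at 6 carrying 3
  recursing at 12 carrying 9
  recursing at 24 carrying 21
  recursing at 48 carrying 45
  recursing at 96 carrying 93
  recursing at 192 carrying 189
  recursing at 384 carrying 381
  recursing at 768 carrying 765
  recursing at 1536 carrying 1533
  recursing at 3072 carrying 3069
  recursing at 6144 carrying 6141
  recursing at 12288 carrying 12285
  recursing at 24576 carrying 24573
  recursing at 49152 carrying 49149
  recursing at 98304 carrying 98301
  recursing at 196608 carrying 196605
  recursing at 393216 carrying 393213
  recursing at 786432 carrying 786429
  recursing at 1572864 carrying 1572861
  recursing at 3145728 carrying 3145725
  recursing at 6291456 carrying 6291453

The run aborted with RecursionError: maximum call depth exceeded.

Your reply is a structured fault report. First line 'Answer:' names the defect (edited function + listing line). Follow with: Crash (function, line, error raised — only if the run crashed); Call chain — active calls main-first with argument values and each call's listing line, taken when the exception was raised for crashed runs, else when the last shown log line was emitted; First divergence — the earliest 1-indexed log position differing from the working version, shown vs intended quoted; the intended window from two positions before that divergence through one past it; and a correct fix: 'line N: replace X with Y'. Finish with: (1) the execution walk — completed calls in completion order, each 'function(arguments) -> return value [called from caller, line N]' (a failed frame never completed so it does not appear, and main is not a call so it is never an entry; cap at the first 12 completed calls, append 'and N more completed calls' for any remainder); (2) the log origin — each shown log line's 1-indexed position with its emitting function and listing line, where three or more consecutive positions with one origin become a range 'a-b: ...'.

Answer: the defect is in mix_signals at line 5.
The tell: Position 6 is the first bad log line: 'recursing at 6 carrying 3' should read 'recursing at 1 carrying 3'.
Crash: mix_signals, line 5, RecursionError.
Call chain: main -> pick_anchor([4, 11, 10, 6, 3, 3, 3]) (called at line 32) -> mix_signals(3, 0) (called at line 20) -> mix_signals(6, 3) (called at line 5) ×21.
First divergence: position 6; shown 'recursing at 6 carrying 3' vs intended 'recursing at 1 carrying 3'.
Intended log window:
  4: intermediate pair 11, 3
  5: recursing at 3 carrying 0
  6: recursing at 1 carrying 3
  7: stage result 4
Execution walk:
  sum_active([4, 11, 10, 6, 3, 3, 3]) -> 11  [called from pick_anchor, line 17]
Origin of each log line:
  1: emitted by main (line 31)
  2: emitted by pick_anchor (line 16)
  3: emitted by sum_active (line 12)
  4: emitted by pick_anchor (line 19)
  5-26: emitted by mix_signals (line 4)
A correct fix: line 5: replace `*` with `-`.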